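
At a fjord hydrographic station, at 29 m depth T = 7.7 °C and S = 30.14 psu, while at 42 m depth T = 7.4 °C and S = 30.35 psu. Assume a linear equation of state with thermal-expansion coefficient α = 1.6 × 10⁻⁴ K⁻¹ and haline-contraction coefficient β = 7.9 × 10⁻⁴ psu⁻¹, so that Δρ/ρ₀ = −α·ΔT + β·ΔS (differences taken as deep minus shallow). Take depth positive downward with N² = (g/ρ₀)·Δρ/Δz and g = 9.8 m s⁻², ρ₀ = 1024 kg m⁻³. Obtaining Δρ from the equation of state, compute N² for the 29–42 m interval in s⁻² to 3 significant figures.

ΔT = -0.3 K, ΔS = +0.21 psu (deep − shallow).
Δρ/ρ₀ = −αΔT + βΔS = 4.80 × 10⁻⁵ + 1.659 × 10⁻⁴ = 2.139 × 10⁻⁴, so Δρ ≈ 0.2190 kg m⁻³.
N² = (g/ρ₀)·Δρ/Δz = g·(Δρ/ρ₀)/Δz = 9.8 × 2.139 × 10⁻⁴ / 13 = 1.6125 × 10⁻⁴ s⁻² ≈ 1.61 × 10⁻⁴ s⁻².

1.61 × 10⁻⁴ s⁻²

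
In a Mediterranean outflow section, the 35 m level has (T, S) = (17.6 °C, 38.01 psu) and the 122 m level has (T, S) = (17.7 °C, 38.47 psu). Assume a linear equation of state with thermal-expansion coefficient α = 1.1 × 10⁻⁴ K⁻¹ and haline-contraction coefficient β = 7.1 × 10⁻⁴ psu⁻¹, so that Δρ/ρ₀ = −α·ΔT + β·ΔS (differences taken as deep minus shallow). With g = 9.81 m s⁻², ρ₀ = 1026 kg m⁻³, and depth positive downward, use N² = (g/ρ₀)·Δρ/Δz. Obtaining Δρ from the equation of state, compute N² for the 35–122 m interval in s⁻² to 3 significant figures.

3.56 × 10⁻⁵ s⁻²

ΔT = +0.1 K, ΔS = +0.46 psu (deep − shallow).
Δρ/ρ₀ = −αΔT + βΔS = -1.10 × 10⁻⁵ + 3.266 × 10⁻⁴ = 3.156 × 10⁻⁴, so Δρ ≈ 0.3238 kg m⁻³.
N² = (g/ρ₀)·Δρ/Δz = g·(Δρ/ρ₀)/Δz = 9.81 × 3.156 × 10⁻⁴ / 87 = 3.5587 × 10⁻⁵ s⁻² ≈ 3.56 × 10⁻⁵ s⁻².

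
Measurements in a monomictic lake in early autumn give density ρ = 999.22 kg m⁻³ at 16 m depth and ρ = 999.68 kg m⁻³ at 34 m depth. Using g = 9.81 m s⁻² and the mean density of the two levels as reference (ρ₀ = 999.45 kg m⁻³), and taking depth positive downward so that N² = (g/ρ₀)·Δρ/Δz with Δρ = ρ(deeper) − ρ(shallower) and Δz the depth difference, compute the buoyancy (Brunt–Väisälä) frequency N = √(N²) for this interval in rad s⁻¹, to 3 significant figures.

0.0158 rad s⁻¹

Δρ = 999.68 − 999.22 = 0.46 kg m⁻³ over Δz = 34 − 16 = 18 m.
N² = (9.81/999.45) × (0.46/18) = 2.5084 × 10⁻⁴ s⁻².
N = √(2.5084 × 10⁻⁴) = 0.015838 rad s⁻¹ ≈ 0.0158 rad s⁻¹.
Since Δρ > 0 the layer is stably stratified.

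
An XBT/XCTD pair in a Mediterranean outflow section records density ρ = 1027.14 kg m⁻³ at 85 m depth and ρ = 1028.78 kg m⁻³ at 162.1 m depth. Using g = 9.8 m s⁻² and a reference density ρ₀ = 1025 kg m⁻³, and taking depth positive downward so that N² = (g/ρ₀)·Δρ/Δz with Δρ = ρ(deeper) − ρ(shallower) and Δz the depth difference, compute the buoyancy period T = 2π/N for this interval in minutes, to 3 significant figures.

7.34 min

Δρ = 1028.78 − 1027.14 = 1.64 kg m⁻³ over Δz = 162.1 − 85 = 77.1 m.
N² = (9.8/1025) × (1.64/77.1) = 2.0337 × 10⁻⁴ s⁻².
N = √(2.0337 × 10⁻⁴) = 0.014261 rad s⁻¹, so T = 2π/N = 440.59 s = 7.3432 min ≈ 7.34 min.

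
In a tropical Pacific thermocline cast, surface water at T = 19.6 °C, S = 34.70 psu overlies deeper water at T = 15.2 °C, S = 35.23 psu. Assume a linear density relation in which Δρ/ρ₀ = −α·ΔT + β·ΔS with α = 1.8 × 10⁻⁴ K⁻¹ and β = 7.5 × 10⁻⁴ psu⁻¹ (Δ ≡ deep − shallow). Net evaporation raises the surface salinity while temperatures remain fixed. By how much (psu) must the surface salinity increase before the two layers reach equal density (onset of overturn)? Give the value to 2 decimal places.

1.59 psu

Neutral buoyancy requires −α(T_deep − T_surf) + β(S_deep − S_surf′) = 0.
S_surf′ = S_deep − (α/β)·ΔT = 35.23 − (1.8 × 10⁻⁴/7.5 × 10⁻⁴)·(-4.4) = 36.2860 psu.
Increase required: 36.2860 − 34.70 = 1.5860 psu.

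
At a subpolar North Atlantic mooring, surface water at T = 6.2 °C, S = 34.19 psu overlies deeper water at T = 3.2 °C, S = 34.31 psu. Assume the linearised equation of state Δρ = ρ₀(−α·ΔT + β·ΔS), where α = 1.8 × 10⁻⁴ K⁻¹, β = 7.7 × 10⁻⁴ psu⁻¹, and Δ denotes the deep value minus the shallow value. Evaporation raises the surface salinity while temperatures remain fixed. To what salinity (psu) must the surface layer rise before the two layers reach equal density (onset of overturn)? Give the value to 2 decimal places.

35.01 psu

Neutral buoyancy requires −α(T_deep − T_surf) + β(S_deep − S_surf′) = 0.
S_surf′ = S_deep − (α/β)·ΔT = 34.31 − (1.8 × 10⁻⁴/7.7 × 10⁻⁴)·(-3.0) = 35.0113 psu.
Increase required: 35.0113 − 34.19 = 0.8213 psu.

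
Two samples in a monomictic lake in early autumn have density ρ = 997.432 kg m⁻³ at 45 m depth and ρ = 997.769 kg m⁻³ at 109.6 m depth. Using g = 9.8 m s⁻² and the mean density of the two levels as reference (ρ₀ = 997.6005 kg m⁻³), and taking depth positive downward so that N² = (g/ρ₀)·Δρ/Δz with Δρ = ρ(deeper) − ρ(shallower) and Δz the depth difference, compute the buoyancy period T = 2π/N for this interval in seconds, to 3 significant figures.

Δρ = 997.769 − 997.432 = 0.337 kg m⁻³ over Δz = 109.6 − 45 = 64.6 m.
N² = (9.8/997.6005) × (0.337/64.6) = 5.1247 × 10⁻⁵ s⁻².
N = √(5.1247 × 10⁻⁵) = 7.1587 × 10⁻³ rad s⁻¹, so T = 2π/N = 877.70 s ≈ 878 s.

878 s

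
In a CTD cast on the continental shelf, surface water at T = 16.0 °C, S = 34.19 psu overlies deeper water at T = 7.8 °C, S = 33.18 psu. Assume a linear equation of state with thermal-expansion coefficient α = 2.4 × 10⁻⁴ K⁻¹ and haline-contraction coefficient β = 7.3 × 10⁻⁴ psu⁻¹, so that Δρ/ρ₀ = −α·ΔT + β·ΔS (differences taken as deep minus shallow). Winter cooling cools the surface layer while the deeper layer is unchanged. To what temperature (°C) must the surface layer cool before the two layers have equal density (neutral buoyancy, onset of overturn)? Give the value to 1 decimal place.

10.9 °C

Neutral buoyancy requires Δρ = 0, i.e. −α(T_deep − T_surf′) + β(S_deep − S_surf) = 0.
T_surf′ = T_deep − (β/α)·ΔS = 7.8 − (7.3 × 10⁻⁴/2.4 × 10⁻⁴)·(-1.01) = 10.872 °C.
Cooling required: 16.0 − (10.872) = 5.128 °C.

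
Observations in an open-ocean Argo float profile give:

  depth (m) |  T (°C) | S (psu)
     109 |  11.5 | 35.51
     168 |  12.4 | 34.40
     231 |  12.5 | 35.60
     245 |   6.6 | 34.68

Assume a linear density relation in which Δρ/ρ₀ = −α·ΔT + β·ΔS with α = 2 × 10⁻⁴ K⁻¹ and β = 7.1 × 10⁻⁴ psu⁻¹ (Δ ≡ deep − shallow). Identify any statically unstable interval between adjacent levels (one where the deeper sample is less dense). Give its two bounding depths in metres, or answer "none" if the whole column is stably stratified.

109–168 m

Evaluate Δρ/ρ₀ = −αΔT + βΔS across each adjacent pair:
  109–168 m: −αΔT+βΔS = −(2 × 10⁻⁴)(+0.9)+(7.1 × 10⁻⁴)(-1.11) = -9.7 × 10⁻⁴ → UNSTABLE
  168–231 m: −αΔT+βΔS = −(2 × 10⁻⁴)(+0.1)+(7.1 × 10⁻⁴)(+1.20) = 8.3 × 10⁻⁴ → stable
  231–245 m: −αΔT+βΔS = −(2 × 10⁻⁴)(-5.9)+(7.1 × 10⁻⁴)(-0.92) = 5.3 × 10⁻⁴ → stable
The 109–168 m interval has Δρ < 0: lighter water underlies denser water.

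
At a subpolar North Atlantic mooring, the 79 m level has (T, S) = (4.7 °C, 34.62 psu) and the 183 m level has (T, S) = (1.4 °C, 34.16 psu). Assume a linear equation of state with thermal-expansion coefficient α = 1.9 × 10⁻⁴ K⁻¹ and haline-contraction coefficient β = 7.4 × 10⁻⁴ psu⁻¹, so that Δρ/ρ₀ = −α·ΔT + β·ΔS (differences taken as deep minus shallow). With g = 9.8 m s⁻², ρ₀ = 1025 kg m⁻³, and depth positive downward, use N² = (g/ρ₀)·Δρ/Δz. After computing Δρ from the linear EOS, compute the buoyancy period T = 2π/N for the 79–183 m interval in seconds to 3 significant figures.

ΔT = -3.3 K, ΔS = -0.46 psu (deep − shallow).
Δρ/ρ₀ = −αΔT + βΔS = 6.27 × 10⁻⁴ − 3.404 × 10⁻⁴ = 2.866 × 10⁻⁴, so Δρ ≈ 0.2938 kg m⁻³.
N² = (g/ρ₀)·Δρ/Δz = g·(Δρ/ρ₀)/Δz = 9.8 × 2.866 × 10⁻⁴ / 104 = 2.7007 × 10⁻⁵ s⁻².
N = √(2.7007 × 10⁻⁵) = 5.1968 × 10⁻³ rad s⁻¹ → T = 2π/N = 1.2090 × 10³ s ≈ 1.21 × 10³ s.

1.21 × 10³ s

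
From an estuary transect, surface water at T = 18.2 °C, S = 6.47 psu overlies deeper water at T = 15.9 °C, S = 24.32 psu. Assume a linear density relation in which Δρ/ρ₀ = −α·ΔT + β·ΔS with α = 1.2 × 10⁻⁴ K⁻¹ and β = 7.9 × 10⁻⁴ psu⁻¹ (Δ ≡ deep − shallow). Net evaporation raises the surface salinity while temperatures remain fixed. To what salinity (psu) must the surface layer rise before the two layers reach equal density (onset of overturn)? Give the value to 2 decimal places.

24.67 psu

Neutral buoyancy requires −α(T_deep − T_surf) + β(S_deep − S_surf′) = 0.
S_surf′ = S_deep − (α/β)·ΔT = 24.32 − (1.2 × 10⁻⁴/7.9 × 10⁻⁴)·(-2.3) = 24.6694 psu.
Increase required: 24.6694 − 6.47 = 18.1994 psu.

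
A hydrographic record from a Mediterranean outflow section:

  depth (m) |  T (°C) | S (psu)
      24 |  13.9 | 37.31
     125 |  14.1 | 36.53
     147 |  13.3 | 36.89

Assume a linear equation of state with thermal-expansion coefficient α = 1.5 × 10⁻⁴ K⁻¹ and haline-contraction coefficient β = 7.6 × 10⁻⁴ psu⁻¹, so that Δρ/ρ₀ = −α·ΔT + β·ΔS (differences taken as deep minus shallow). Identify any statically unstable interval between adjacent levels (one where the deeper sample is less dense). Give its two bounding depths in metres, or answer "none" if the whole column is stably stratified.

Evaluate Δρ/ρ₀ = −αΔT + βΔS across each adjacent pair:
  24–125 m: −αΔT+βΔS = −(1.5 × 10⁻⁴)(+0.2)+(7.6 × 10⁻⁴)(-0.78) = -6.2 × 10⁻⁴ → UNSTABLE
  125–147 m: −αΔT+βΔS = −(1.5 × 10⁻⁴)(-0.8)+(7.6 × 10⁻⁴)(+0.36) = 3.9 × 10⁻⁴ → stable
The 24–125 m interval has Δρ < 0: lighter water underlies denser water.

24–125 m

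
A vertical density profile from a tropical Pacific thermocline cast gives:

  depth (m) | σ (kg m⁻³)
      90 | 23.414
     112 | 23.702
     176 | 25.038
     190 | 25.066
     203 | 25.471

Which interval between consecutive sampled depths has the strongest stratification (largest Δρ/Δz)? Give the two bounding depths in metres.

190–203 m

Compute the density gradient over each adjacent pair:
  90–112 m: Δρ/Δz = 0.288/22 = 0.013 kg m⁻⁴
  112–176 m: Δρ/Δz = 1.336/64 = 0.021 kg m⁻⁴
  176–190 m: Δρ/Δz = 0.028/14 = 2.0 × 10⁻³ kg m⁻⁴
  190–203 m: Δρ/Δz = 0.405/13 = 0.031 kg m⁻⁴
The largest gradient is in the 190–203 m interval — the pycnocline.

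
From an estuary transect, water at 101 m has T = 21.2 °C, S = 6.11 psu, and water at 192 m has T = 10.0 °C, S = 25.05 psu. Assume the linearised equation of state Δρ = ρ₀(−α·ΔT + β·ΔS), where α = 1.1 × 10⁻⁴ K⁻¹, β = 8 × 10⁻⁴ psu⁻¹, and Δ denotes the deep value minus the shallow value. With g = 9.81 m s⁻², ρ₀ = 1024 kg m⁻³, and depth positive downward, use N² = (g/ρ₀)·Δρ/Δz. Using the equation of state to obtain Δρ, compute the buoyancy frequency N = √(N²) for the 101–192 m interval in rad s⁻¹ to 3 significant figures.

ΔT = -11.2 K, ΔS = +18.94 psu (deep − shallow).
Δρ/ρ₀ = −αΔT + βΔS = 1.232 × 10⁻³ + 0.015152 = 0.016384, so Δρ ≈ 16.78 kg m⁻³.
N² = (g/ρ₀)·Δρ/Δz = g·(Δρ/ρ₀)/Δz = 9.81 × 0.016384 / 91 = 1.7662 × 10⁻³ s⁻².
N = √(1.7662 × 10⁻³) = 0.042026 rad s⁻¹ ≈ 0.0420 rad s⁻¹.

0.0420 rad s⁻¹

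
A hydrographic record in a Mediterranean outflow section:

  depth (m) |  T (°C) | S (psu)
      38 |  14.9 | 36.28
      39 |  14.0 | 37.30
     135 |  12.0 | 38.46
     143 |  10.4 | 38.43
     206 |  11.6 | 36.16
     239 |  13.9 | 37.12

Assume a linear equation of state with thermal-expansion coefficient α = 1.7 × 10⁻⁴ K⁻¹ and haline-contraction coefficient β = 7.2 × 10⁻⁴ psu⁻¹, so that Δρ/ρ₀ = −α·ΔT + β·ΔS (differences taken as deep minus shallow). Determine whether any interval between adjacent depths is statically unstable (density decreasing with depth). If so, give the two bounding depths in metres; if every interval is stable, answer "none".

Evaluate Δρ/ρ₀ = −αΔT + βΔS across each adjacent pair:
  38–39 m: −αΔT+βΔS = −(1.7 × 10⁻⁴)(-0.9)+(7.2 × 10⁻⁴)(+1.02) = 8.9 × 10⁻⁴ → stable
  39–135 m: −αΔT+βΔS = −(1.7 × 10⁻⁴)(-2.0)+(7.2 × 10⁻⁴)(+1.16) = 1.2 × 10⁻³ → stable
  135–143 m: −αΔT+βΔS = −(1.7 × 10⁻⁴)(-1.6)+(7.2 × 10⁻⁴)(-0.03) = 2.5 × 10⁻⁴ → stable
  143–206 m: −αΔT+βΔS = −(1.7 × 10⁻⁴)(+1.2)+(7.2 × 10⁻⁴)(-2.27) = -1.8 × 10⁻³ → UNSTABLE
  206–239 m: −αΔT+βΔS = −(1.7 × 10⁻⁴)(+2.3)+(7.2 × 10⁻⁴)(+0.96) = 3.0 × 10⁻⁴ → stable
The 143–206 m interval has Δρ < 0: lighter water underlies denser water.

143–206 m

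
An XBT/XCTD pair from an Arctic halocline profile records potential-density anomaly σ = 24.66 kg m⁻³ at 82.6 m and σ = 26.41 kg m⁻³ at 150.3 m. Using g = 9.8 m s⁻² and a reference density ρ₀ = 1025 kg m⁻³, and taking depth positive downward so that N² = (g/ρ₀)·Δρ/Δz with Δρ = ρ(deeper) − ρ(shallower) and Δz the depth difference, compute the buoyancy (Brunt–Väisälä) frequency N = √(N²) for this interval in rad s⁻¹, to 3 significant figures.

0.0157 rad s⁻¹

Δρ = 1026.41 − 1024.66 = 1.75 kg m⁻³ over Δz = 150.3 − 82.6 = 67.7 m.
N² = (9.8/1025) × (1.75/67.7) = 2.4714 × 10⁻⁴ s⁻².
N = √(2.4714 × 10⁻⁴) = 0.015721 rad s⁻¹ ≈ 0.0157 rad s⁻¹.
Since Δρ > 0 the layer is stably stratified.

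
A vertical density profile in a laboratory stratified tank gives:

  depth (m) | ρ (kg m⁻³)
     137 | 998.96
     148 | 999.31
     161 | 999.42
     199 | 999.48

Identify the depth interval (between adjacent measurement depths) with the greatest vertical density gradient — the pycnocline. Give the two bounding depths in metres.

Compute the density gradient over each adjacent pair:
  137–148 m: Δρ/Δz = 0.35/11 = 0.032 kg m⁻⁴
  148–161 m: Δρ/Δz = 0.11/13 = 8.5 × 10⁻³ kg m⁻⁴
  161–199 m: Δρ/Δz = 0.06/38 = 1.6 × 10⁻³ kg m⁻⁴
The largest gradient is in the 137–148 m interval — the pycnocline.

137–148 m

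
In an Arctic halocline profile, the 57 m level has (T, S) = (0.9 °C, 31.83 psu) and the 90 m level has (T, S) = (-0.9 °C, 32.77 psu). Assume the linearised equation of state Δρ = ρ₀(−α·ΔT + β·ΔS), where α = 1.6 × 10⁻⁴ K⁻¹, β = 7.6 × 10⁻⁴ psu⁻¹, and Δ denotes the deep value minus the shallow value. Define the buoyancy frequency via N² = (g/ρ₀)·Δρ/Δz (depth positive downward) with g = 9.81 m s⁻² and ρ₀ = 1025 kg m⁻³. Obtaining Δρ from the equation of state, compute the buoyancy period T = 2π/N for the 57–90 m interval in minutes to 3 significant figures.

6.07 min

ΔT = -1.8 K, ΔS = +0.94 psu (deep − shallow).
Δρ/ρ₀ = −αΔT + βΔS = 2.88 × 10⁻⁴ + 7.144 × 10⁻⁴ = 1.0024 × 10⁻³, so Δρ ≈ 1.027 kg m⁻³.
N² = (g/ρ₀)·Δρ/Δz = g·(Δρ/ρ₀)/Δz = 9.81 × 1.0024 × 10⁻³ / 33 = 2.9799 × 10⁻⁴ s⁻².
N = √(2.9799 × 10⁻⁴) = 0.017262 rad s⁻¹ → T = 2π/N = 363.99 s = 6.0665 min ≈ 6.07 min.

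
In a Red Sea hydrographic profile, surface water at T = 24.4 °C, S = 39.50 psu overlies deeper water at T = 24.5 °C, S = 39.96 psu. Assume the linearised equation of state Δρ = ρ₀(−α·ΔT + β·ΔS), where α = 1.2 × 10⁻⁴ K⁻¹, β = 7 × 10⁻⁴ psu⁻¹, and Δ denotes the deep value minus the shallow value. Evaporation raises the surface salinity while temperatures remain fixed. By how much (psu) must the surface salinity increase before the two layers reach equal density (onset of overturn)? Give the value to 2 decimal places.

Neutral buoyancy requires −α(T_deep − T_surf) + β(S_deep − S_surf′) = 0.
S_surf′ = S_deep − (α/β)·ΔT = 39.96 − (1.2 × 10⁻⁴/7 × 10⁻⁴)·(+0.1) = 39.9429 psu.
Increase required: 39.9429 − 39.50 = 0.4429 psu.

0.44 psu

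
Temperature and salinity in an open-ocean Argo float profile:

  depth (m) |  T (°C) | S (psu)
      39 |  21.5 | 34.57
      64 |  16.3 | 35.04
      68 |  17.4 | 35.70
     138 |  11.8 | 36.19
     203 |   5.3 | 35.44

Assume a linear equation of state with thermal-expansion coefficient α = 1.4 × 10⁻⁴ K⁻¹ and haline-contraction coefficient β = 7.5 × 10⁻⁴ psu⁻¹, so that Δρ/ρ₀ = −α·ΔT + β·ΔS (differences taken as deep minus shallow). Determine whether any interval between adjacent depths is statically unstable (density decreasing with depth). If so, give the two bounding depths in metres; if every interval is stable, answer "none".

none

Evaluate Δρ/ρ₀ = −αΔT + βΔS across each adjacent pair:
  39–64 m: −αΔT+βΔS = −(1.4 × 10⁻⁴)(-5.2)+(7.5 × 10⁻⁴)(+0.47) = 1.1 × 10⁻³ → stable
  64–68 m: −αΔT+βΔS = −(1.4 × 10⁻⁴)(+1.1)+(7.5 × 10⁻⁴)(+0.66) = 3.4 × 10⁻⁴ → stable
  68–138 m: −αΔT+βΔS = −(1.4 × 10⁻⁴)(-5.6)+(7.5 × 10⁻⁴)(+0.49) = 1.2 × 10⁻³ → stable
  138–203 m: −αΔT+βΔS = −(1.4 × 10⁻⁴)(-6.5)+(7.5 × 10⁻⁴)(-0.75) = 3.5 × 10⁻⁴ → stable
Every interval has Δρ > 0: the column is stably stratified throughout.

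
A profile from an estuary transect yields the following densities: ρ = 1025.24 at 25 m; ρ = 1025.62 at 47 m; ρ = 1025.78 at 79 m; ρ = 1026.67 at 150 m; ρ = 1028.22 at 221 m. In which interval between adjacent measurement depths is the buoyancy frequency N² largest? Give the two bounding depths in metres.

150–221 m

Compute the density gradient over each adjacent pair:
  25–47 m: Δρ/Δz = 0.38/22 = 0.017 kg m⁻⁴
  47–79 m: Δρ/Δz = 0.16/32 = 5.0 × 10⁻³ kg m⁻⁴
  79–150 m: Δρ/Δz = 0.89/71 = 0.013 kg m⁻⁴
  150–221 m: Δρ/Δz = 1.55/71 = 0.022 kg m⁻⁴
The largest gradient is in the 150–221 m interval — the pycnocline.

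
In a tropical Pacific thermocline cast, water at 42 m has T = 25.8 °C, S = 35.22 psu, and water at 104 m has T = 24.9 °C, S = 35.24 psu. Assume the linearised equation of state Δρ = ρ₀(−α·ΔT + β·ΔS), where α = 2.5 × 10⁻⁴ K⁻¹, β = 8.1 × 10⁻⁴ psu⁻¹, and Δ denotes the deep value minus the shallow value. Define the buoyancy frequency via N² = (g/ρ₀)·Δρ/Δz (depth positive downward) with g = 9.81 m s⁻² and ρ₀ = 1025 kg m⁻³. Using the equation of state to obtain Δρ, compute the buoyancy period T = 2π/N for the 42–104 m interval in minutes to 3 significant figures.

ΔT = -0.9 K, ΔS = +0.02 psu (deep − shallow).
Δρ/ρ₀ = −αΔT + βΔS = 2.25 × 10⁻⁴ + 1.62 × 10⁻⁵ = 2.412 × 10⁻⁴, so Δρ ≈ 0.2472 kg m⁻³.
N² = (g/ρ₀)·Δρ/Δz = g·(Δρ/ρ₀)/Δz = 9.81 × 2.412 × 10⁻⁴ / 62 = 3.8164 × 10⁻⁵ s⁻².
N = √(3.8164 × 10⁻⁵) = 6.1777 × 10⁻³ rad s⁻¹ → T = 2π/N = 1.0171 × 10³ s = 16.952 min ≈ 17.0 min.

17.0 min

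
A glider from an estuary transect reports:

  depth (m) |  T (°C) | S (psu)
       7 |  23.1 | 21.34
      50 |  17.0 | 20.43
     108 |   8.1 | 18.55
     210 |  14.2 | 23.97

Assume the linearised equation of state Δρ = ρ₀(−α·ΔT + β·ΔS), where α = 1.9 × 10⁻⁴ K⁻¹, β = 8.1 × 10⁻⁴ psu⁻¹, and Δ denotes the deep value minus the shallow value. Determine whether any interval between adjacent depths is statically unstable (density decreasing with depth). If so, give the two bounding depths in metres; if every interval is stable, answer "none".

Evaluate Δρ/ρ₀ = −αΔT + βΔS across each adjacent pair:
  7–50 m: −αΔT+βΔS = −(1.9 × 10⁻⁴)(-6.1)+(8.1 × 10⁻⁴)(-0.91) = 4.2 × 10⁻⁴ → stable
  50–108 m: −αΔT+βΔS = −(1.9 × 10⁻⁴)(-8.9)+(8.1 × 10⁻⁴)(-1.88) = 1.7 × 10⁻⁴ → stable
  108–210 m: −αΔT+βΔS = −(1.9 × 10⁻⁴)(+6.1)+(8.1 × 10⁻⁴)(+5.42) = 3.2 × 10⁻³ → stable
Every interval has Δρ > 0: the column is stably stratified throughout.

none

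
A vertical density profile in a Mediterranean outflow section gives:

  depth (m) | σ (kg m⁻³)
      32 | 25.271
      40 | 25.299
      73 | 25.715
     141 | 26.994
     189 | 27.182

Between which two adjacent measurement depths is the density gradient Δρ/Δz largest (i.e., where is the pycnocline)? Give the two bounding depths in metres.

73–141 m

Compute the density gradient over each adjacent pair:
  32–40 m: Δρ/Δz = 0.028/8 = 3.5 × 10⁻³ kg m⁻⁴
  40–73 m: Δρ/Δz = 0.416/33 = 0.013 kg m⁻⁴
  73–141 m: Δρ/Δz = 1.279/68 = 0.019 kg m⁻⁴
  141–189 m: Δρ/Δz = 0.188/48 = 3.9 × 10⁻³ kg m⁻⁴
The largest gradient is in the 73–141 m interval — the pycnocline.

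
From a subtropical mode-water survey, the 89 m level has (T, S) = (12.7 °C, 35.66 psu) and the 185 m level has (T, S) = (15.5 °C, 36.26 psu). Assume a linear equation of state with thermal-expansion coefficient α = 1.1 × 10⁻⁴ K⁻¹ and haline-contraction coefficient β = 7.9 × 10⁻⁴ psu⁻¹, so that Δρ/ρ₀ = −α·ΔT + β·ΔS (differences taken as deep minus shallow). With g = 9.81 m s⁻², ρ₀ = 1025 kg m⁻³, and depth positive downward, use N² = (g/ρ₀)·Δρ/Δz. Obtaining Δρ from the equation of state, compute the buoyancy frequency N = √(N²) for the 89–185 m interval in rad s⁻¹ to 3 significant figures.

ΔT = +2.8 K, ΔS = +0.60 psu (deep − shallow).
Δρ/ρ₀ = −αΔT + βΔS = -3.08 × 10⁻⁴ + 4.74 × 10⁻⁴ = 1.66 × 10⁻⁴, so Δρ ≈ 0.1701 kg m⁻³.
N² = (g/ρ₀)·Δρ/Δz = g·(Δρ/ρ₀)/Δz = 9.81 × 1.66 × 10⁻⁴ / 96 = 1.6963 × 10⁻⁵ s⁻².
N = √(1.6963 × 10⁻⁵) = 4.1186 × 10⁻³ rad s⁻¹ ≈ 4.12 × 10⁻³ rad s⁻¹.

4.12 × 10⁻³ rad s⁻¹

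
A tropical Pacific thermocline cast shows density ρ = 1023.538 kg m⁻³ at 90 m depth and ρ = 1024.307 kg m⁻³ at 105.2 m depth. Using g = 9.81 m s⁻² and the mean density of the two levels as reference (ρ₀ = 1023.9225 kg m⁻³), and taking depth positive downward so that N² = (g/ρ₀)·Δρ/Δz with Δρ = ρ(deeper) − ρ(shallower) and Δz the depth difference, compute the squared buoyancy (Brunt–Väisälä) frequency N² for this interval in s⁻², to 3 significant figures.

4.85 × 10⁻⁴ s⁻²

Δρ = 1024.307 − 1023.538 = 0.769 kg m⁻³ over Δz = 105.2 − 90 = 15.2 m.
N² = (9.81/1023.9225) × (0.769/15.2) = 4.8471 × 10⁻⁴ s⁻² ≈ 4.85 × 10⁻⁴ s⁻².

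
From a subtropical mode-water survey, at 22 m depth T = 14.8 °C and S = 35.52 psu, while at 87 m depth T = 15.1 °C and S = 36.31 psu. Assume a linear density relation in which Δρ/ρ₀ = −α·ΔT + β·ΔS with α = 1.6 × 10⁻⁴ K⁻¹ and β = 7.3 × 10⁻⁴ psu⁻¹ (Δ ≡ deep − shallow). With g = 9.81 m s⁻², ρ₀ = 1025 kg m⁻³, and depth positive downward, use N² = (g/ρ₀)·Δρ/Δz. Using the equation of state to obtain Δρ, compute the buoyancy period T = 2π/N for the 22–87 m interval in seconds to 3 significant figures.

ΔT = +0.3 K, ΔS = +0.79 psu (deep − shallow).
Δρ/ρ₀ = −αΔT + βΔS = -4.80 × 10⁻⁵ + 5.767 × 10⁻⁴ = 5.287 × 10⁻⁴, so Δρ ≈ 0.5419 kg m⁻³.
N² = (g/ρ₀)·Δρ/Δz = g·(Δρ/ρ₀)/Δz = 9.81 × 5.287 × 10⁻⁴ / 65 = 7.9793 × 10⁻⁵ s⁻².
N = √(7.9793 × 10⁻⁵) = 8.9327 × 10⁻³ rad s⁻¹ → T = 2π/N = 703.39 s ≈ 703 s.

703 s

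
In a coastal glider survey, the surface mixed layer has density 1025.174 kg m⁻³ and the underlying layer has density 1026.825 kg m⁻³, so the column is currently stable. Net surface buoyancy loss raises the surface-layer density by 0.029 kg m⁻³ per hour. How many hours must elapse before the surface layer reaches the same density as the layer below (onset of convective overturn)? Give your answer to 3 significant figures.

Density deficit of the surface layer: 1026.825 − 1025.174 = 1.651 kg m⁻³.
Required change = 1.651 / 0.029 = 56.9 hours.

56.9 hours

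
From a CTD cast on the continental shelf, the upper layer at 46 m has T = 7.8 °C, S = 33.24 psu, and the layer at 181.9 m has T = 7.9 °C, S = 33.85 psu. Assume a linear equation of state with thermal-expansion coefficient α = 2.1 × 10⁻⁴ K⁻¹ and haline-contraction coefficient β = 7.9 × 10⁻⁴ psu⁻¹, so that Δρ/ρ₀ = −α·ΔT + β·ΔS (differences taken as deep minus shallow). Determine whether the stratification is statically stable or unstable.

stable

ΔT = 7.9 − 7.8 = +0.1 K and ΔS = 33.85 − 33.24 = +0.61 psu (deep − shallow).
−αΔT = -2.10 × 10⁻⁵; βΔS = 4.819 × 10⁻⁴; sum Δρ/ρ₀ = 4.609 × 10⁻⁴.
Δρ/ρ₀ > 0, so Δρ > 0: deeper water is denser → statically stable.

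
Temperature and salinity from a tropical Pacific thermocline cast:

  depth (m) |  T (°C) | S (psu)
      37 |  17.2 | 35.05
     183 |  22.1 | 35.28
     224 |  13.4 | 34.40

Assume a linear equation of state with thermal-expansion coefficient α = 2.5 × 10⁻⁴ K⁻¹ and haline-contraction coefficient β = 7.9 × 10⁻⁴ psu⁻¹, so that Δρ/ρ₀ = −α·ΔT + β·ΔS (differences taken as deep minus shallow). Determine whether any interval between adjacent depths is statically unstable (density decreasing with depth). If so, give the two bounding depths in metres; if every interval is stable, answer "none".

Evaluate Δρ/ρ₀ = −αΔT + βΔS across each adjacent pair:
  37–183 m: −αΔT+βΔS = −(2.5 × 10⁻⁴)(+4.9)+(7.9 × 10⁻⁴)(+0.23) = -1.0 × 10⁻³ → UNSTABLE
  183–224 m: −αΔT+βΔS = −(2.5 × 10⁻⁴)(-8.7)+(7.9 × 10⁻⁴)(-0.88) = 1.5 × 10⁻³ → stable
The 37–183 m interval has Δρ < 0: lighter water underlies denser water.

37–183 m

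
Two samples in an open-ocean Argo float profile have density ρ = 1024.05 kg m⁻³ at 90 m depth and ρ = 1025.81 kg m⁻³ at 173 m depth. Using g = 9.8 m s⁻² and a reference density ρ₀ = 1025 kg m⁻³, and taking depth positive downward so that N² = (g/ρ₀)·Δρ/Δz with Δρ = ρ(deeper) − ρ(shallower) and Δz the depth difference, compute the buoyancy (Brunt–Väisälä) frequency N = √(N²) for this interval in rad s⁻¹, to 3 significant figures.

0.0142 rad s⁻¹

Δρ = 1025.81 − 1024.05 = 1.76 kg m⁻³ over Δz = 173 − 90 = 83 m.
N² = (9.8/1025) × (1.76/83) = 2.0274 × 10⁻⁴ s⁻².
N = √(2.0274 × 10⁻⁴) = 0.014239 rad s⁻¹ ≈ 0.0142 rad s⁻¹.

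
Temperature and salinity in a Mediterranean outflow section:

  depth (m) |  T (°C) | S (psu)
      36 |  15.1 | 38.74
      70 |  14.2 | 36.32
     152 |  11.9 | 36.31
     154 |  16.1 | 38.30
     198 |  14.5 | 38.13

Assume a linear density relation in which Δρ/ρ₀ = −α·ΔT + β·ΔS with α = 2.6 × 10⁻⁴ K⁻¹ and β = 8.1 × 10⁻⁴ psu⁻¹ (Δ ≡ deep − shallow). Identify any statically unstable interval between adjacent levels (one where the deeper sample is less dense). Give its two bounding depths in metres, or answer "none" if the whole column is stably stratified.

Evaluate Δρ/ρ₀ = −αΔT + βΔS across each adjacent pair:
  36–70 m: −αΔT+βΔS = −(2.6 × 10⁻⁴)(-0.9)+(8.1 × 10⁻⁴)(-2.42) = -1.7 × 10⁻³ → UNSTABLE
  70–152 m: −αΔT+βΔS = −(2.6 × 10⁻⁴)(-2.3)+(8.1 × 10⁻⁴)(-0.01) = 5.9 × 10⁻⁴ → stable
  152–154 m: −αΔT+βΔS = −(2.6 × 10⁻⁴)(+4.2)+(8.1 × 10⁻⁴)(+1.99) = 5.2 × 10⁻⁴ → stable
  154–198 m: −αΔT+βΔS = −(2.6 × 10⁻⁴)(-1.6)+(8.1 × 10⁻⁴)(-0.17) = 2.8 × 10⁻⁴ → stable
The 36–70 m interval has Δρ < 0: lighter water underlies denser water.

36–70 m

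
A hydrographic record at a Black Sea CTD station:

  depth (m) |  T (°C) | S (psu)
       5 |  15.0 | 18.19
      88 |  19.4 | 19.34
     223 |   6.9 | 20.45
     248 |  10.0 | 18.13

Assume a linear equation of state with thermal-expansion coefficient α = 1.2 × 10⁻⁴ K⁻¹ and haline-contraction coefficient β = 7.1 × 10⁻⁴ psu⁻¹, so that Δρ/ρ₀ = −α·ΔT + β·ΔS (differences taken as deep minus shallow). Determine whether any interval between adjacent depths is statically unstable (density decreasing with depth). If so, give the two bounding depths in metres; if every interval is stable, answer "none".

Evaluate Δρ/ρ₀ = −αΔT + βΔS across each adjacent pair:
  5–88 m: −αΔT+βΔS = −(1.2 × 10⁻⁴)(+4.4)+(7.1 × 10⁻⁴)(+1.15) = 2.9 × 10⁻⁴ → stable
  88–223 m: −αΔT+βΔS = −(1.2 × 10⁻⁴)(-12.5)+(7.1 × 10⁻⁴)(+1.11) = 2.3 × 10⁻³ → stable
  223–248 m: −αΔT+βΔS = −(1.2 × 10⁻⁴)(+3.1)+(7.1 × 10⁻⁴)(-2.32) = -2.0 × 10⁻³ → UNSTABLE
The 223–248 m interval has Δρ < 0: lighter water underlies denser water.

223–248 m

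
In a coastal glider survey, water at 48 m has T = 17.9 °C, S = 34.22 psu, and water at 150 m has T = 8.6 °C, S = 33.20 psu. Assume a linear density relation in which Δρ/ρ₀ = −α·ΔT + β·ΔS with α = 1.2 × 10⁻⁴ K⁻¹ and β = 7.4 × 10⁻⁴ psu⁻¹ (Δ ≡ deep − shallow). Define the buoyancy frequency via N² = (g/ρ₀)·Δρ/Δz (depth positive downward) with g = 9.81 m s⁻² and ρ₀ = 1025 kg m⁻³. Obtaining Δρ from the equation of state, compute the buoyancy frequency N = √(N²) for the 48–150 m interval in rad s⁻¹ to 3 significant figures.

5.89 × 10⁻³ rad s⁻¹

ΔT = -9.3 K, ΔS = -1.02 psu (deep − shallow).
Δρ/ρ₀ = −αΔT + βΔS = 1.116 × 10⁻³ − 7.548 × 10⁻⁴ = 3.612 × 10⁻⁴, so Δρ ≈ 0.3702 kg m⁻³.
N² = (g/ρ₀)·Δρ/Δz = g·(Δρ/ρ₀)/Δz = 9.81 × 3.612 × 10⁻⁴ / 102 = 3.4739 × 10⁻⁵ s⁻².
N = √(3.4739 × 10⁻⁵) = 5.8940 × 10⁻³ rad s⁻¹ ≈ 5.89 × 10⁻³ rad s⁻¹.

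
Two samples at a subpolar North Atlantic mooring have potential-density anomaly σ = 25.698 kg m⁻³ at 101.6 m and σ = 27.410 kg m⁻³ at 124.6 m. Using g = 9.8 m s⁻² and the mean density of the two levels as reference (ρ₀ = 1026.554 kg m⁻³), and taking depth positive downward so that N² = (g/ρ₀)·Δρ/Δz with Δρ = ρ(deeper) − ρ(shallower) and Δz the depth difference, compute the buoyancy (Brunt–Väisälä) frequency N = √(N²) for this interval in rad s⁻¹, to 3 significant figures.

Δρ = 1027.410 − 1025.698 = 1.712 kg m⁻³ over Δz = 124.6 − 101.6 = 23 m.
N² = (9.8/1026.554) × (1.712/23) = 7.1059 × 10⁻⁴ s⁻².
N = √(7.1059 × 10⁻⁴) = 0.026657 rad s⁻¹ ≈ 0.0267 rad s⁻¹.
A positive N² confirms static stability across the interval.

0.0267 rad s⁻¹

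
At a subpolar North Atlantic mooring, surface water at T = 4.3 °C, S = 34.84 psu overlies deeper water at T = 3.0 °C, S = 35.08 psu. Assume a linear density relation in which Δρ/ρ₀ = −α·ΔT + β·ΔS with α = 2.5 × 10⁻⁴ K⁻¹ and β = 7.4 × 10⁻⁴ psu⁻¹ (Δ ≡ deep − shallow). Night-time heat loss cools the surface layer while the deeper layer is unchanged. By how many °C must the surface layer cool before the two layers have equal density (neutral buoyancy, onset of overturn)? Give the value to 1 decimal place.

2.0 °C

Neutral buoyancy requires Δρ = 0, i.e. −α(T_deep − T_surf′) + β(S_deep − S_surf) = 0.
T_surf′ = T_deep − (β/α)·ΔS = 3.0 − (7.4 × 10⁻⁴/2.5 × 10⁻⁴)·(+0.24) = 2.290 °C.
Cooling required: 4.3 − (2.290) = 2.010 °C.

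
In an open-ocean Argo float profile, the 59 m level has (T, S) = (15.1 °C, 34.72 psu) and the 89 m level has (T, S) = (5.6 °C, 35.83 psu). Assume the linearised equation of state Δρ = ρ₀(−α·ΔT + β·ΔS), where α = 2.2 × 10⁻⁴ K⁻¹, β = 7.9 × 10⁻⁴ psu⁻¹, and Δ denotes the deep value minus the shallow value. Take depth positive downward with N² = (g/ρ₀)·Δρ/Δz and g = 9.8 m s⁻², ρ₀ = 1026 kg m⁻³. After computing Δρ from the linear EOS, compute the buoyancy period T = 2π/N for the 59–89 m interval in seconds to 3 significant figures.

202 s

ΔT = -9.5 K, ΔS = +1.11 psu (deep − shallow).
Δρ/ρ₀ = −αΔT + βΔS = 2.09 × 10⁻³ + 8.769 × 10⁻⁴ = 2.9669 × 10⁻³, so Δρ ≈ 3.044 kg m⁻³.
N² = (g/ρ₀)·Δρ/Δz = g·(Δρ/ρ₀)/Δz = 9.8 × 2.9669 × 10⁻³ / 30 = 9.6919 × 10⁻⁴ s⁻².
N = √(9.6919 × 10⁻⁴) = 0.031132 rad s⁻¹ → T = 2π/N = 201.82 s ≈ 202 s.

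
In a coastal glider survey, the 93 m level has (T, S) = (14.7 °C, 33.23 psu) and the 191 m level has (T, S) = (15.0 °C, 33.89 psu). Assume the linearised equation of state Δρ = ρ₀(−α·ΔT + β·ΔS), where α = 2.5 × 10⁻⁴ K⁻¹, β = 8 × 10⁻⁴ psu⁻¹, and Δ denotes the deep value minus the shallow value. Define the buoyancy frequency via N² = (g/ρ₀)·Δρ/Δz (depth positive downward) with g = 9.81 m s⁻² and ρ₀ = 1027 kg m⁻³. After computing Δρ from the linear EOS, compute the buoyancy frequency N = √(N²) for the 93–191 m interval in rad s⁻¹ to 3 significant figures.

ΔT = +0.3 K, ΔS = +0.66 psu (deep − shallow).
Δρ/ρ₀ = −αΔT + βΔS = -7.50 × 10⁻⁵ + 5.28 × 10⁻⁴ = 4.53 × 10⁻⁴, so Δρ ≈ 0.4652 kg m⁻³.
N² = (g/ρ₀)·Δρ/Δz = g·(Δρ/ρ₀)/Δz = 9.81 × 4.53 × 10⁻⁴ / 98 = 4.5346 × 10⁻⁵ s⁻².
N = √(4.5346 × 10⁻⁵) = 6.7339 × 10⁻³ rad s⁻¹ ≈ 6.73 × 10⁻³ rad s⁻¹.

6.73 × 10⁻³ rad s⁻¹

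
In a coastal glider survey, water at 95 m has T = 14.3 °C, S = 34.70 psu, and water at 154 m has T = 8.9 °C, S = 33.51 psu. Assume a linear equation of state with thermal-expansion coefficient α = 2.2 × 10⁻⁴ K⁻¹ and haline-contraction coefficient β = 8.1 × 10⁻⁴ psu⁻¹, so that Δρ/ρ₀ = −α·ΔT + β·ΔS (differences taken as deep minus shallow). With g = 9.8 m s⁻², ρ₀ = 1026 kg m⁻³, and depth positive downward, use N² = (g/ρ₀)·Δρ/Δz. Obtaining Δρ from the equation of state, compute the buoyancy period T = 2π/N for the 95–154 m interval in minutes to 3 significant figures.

17.2 min

ΔT = -5.4 K, ΔS = -1.19 psu (deep − shallow).
Δρ/ρ₀ = −αΔT + βΔS = 1.188 × 10⁻³ − 9.639 × 10⁻⁴ = 2.241 × 10⁻⁴, so Δρ ≈ 0.2299 kg m⁻³.
N² = (g/ρ₀)·Δρ/Δz = g·(Δρ/ρ₀)/Δz = 9.8 × 2.241 × 10⁻⁴ / 59 = 3.7223 × 10⁻⁵ s⁻².
N = √(3.7223 × 10⁻⁵) = 6.1011 × 10⁻³ rad s⁻¹ → T = 2π/N = 1.0298 × 10³ s = 17.163 min ≈ 17.2 min.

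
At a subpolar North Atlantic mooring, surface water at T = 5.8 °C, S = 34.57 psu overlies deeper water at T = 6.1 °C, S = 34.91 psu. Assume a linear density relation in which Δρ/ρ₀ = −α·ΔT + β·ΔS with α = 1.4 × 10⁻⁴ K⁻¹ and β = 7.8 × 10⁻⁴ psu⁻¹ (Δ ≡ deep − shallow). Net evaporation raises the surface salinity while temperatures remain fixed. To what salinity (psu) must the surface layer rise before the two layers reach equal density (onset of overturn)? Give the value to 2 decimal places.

Neutral buoyancy requires −α(T_deep − T_surf) + β(S_deep − S_surf′) = 0.
S_surf′ = S_deep − (α/β)·ΔT = 34.91 − (1.4 × 10⁻⁴/7.8 × 10⁻⁴)·(+0.3) = 34.8562 psu.
Increase required: 34.8562 − 34.57 = 0.2862 psu.

34.86 psu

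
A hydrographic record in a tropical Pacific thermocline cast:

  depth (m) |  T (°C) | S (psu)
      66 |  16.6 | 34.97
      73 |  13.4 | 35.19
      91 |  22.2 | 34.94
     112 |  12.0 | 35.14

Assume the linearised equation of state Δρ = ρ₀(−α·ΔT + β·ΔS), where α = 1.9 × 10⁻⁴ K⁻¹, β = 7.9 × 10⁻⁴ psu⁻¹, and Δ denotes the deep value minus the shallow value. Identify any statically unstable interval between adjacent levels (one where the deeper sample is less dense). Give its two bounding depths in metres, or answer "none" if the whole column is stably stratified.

Evaluate Δρ/ρ₀ = −αΔT + βΔS across each adjacent pair:
  66–73 m: −αΔT+βΔS = −(1.9 × 10⁻⁴)(-3.2)+(7.9 × 10⁻⁴)(+0.22) = 7.8 × 10⁻⁴ → stable
  73–91 m: −αΔT+βΔS = −(1.9 × 10⁻⁴)(+8.8)+(7.9 × 10⁻⁴)(-0.25) = -1.9 × 10⁻³ → UNSTABLE
  91–112 m: −αΔT+βΔS = −(1.9 × 10⁻⁴)(-10.2)+(7.9 × 10⁻⁴)(+0.20) = 2.1 × 10⁻³ → stable
The 73–91 m interval has Δρ < 0: lighter water underlies denser water.

73–91 m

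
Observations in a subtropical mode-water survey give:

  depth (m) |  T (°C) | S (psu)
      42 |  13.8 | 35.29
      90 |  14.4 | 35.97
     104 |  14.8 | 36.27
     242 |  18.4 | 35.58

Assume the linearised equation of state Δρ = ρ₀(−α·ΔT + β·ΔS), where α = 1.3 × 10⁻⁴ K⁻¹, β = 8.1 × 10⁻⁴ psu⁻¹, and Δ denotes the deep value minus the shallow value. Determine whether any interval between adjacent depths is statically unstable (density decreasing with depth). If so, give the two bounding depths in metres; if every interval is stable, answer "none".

104–242 m

Evaluate Δρ/ρ₀ = −αΔT + βΔS across each adjacent pair:
  42–90 m: −αΔT+βΔS = −(1.3 × 10⁻⁴)(+0.6)+(8.1 × 10⁻⁴)(+0.68) = 4.7 × 10⁻⁴ → stable
  90–104 m: −αΔT+βΔS = −(1.3 × 10⁻⁴)(+0.4)+(8.1 × 10⁻⁴)(+0.30) = 1.9 × 10⁻⁴ → stable
  104–242 m: −αΔT+βΔS = −(1.3 × 10⁻⁴)(+3.6)+(8.1 × 10⁻⁴)(-0.69) = -1.0 × 10⁻³ → UNSTABLE
The 104–242 m interval has Δρ < 0: lighter water underlies denser water.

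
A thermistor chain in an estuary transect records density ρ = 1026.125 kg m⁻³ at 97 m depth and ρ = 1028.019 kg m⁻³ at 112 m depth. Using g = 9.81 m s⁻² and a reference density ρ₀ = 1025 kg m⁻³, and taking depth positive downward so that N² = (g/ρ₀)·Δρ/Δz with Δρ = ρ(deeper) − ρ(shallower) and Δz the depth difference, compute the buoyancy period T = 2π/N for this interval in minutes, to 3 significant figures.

Δρ = 1028.019 − 1026.125 = 1.894 kg m⁻³ over Δz = 112 − 97 = 15 m.
N² = (9.81/1025) × (1.894/15) = 1.2085 × 10⁻³ s⁻².
N = √(1.2085 × 10⁻³) = 0.034763 rad s⁻¹, so T = 2π/N = 180.74 s = 3.0123 min ≈ 3.01 min.
Since Δρ > 0 the layer is stably stratified.

3.01 min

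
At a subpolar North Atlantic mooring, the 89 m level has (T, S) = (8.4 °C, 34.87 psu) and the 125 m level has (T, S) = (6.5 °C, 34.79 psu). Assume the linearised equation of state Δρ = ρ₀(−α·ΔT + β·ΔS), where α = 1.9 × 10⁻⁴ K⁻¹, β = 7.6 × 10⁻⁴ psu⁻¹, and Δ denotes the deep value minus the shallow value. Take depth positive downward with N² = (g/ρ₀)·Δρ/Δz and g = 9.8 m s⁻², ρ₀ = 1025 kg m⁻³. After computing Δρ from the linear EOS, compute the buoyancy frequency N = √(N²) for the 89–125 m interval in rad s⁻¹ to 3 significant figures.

ΔT = -1.9 K, ΔS = -0.08 psu (deep − shallow).
Δρ/ρ₀ = −αΔT + βΔS = 3.61 × 10⁻⁴ − 6.08 × 10⁻⁵ = 3.002 × 10⁻⁴, so Δρ ≈ 0.3077 kg m⁻³.
N² = (g/ρ₀)·Δρ/Δz = g·(Δρ/ρ₀)/Δz = 9.8 × 3.002 × 10⁻⁴ / 36 = 8.1721 × 10⁻⁵ s⁻².
N = √(8.1721 × 10⁻⁵) = 9.0400 × 10⁻³ rad s⁻¹ ≈ 9.04 × 10⁻³ rad s⁻¹.

9.04 × 10⁻³ rad s⁻¹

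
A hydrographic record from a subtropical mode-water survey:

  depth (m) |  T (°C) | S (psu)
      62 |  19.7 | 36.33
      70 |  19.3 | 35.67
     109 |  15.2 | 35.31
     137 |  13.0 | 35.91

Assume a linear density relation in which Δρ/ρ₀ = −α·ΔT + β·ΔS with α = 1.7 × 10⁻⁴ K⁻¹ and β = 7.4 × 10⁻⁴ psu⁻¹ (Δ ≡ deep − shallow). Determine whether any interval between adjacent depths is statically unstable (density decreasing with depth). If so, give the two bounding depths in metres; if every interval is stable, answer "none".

62–70 m

Evaluate Δρ/ρ₀ = −αΔT + βΔS across each adjacent pair:
  62–70 m: −αΔT+βΔS = −(1.7 × 10⁻⁴)(-0.4)+(7.4 × 10⁻⁴)(-0.66) = -4.2 × 10⁻⁴ → UNSTABLE
  70–109 m: −αΔT+βΔS = −(1.7 × 10⁻⁴)(-4.1)+(7.4 × 10⁻⁴)(-0.36) = 4.3 × 10⁻⁴ → stable
  109–137 m: −αΔT+βΔS = −(1.7 × 10⁻⁴)(-2.2)+(7.4 × 10⁻⁴)(+0.60) = 8.2 × 10⁻⁴ → stable
The 62–70 m interval has Δρ < 0: lighter water underlies denser water.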